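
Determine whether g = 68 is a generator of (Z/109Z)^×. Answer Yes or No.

No

φ(109) = 109 − 1 = 108 = 2^2 · 3^3.
It suffices to check that the order of 68 is not a proper divisor of 108: compute 68^(108/q) for q ∈ {2, 3}.
68^54 ≡ 108 (mod 109)  [q = 2: ≢ 1 ✓]
68^36 ≡ 1 (mod 109)  [q = 3: ≡ 1 ✗]
68^36 ≡ 1 shows ord(68) | 36, strictly less than φ(109); not a primitive root.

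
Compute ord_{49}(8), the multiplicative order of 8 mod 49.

7

ord(8) | φ(49) = φ(7^2) = 7·(7−1) = 42 = 2 · 3 · 7.
Divisors of 42: 1, 2, 3, 6, 7, 14, 21, 42.
Test each divisor d:
8^1 ≡ 8
8^2 ≡ 15
8^3 ≡ 22
8^6 ≡ 43
8^7 ≡ 1
Therefore the multiplicative order of 8 modulo 49 is 7.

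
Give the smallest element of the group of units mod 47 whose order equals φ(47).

5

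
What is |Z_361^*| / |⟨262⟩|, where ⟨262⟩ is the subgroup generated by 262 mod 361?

19

ord(262) | φ(361) = φ(19^2) = 19·(19−1) = 342 = 2 · 3^2 · 19.
Divisors of 342: 1, 2, 3, 6, 9, 18, 19, 38, 57, 114, 171, 342.
Compute 262^d (mod 361) for the divisors d until we hit 1:
262^1 ≡ 262 (mod 361)
262^2 ≡ 54 (mod 361)
262^3 ≡ 69 (mod 361)
262^6 ≡ 68 (mod 361)
262^9 ≡ 360 (mod 361)
262^18 ≡ 1 (mod 361) ✓
So ord_361(262) = 18, hence |⟨262⟩| = 18.
Index = |(Z/361Z)^×| / |⟨262⟩| = 342 / 18 = 19.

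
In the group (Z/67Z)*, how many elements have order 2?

1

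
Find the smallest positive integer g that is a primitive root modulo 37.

φ(37) = 37 − 1 = 36 = 2^2 · 3^2.
Test candidates g = 2, 3, … against the prime factors q ∈ {2, 3} of φ(37): g is a generator iff g^(36/q) ≢ 1 for every such q.
g = 2: 2^18 ≡ 36; 2^12 ≡ 26 — none is 1, so 2 is a primitive root.
So 2 is the smallest generator of (Z/37Z)^×.

2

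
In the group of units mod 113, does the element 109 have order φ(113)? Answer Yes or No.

φ(113) = 113 − 1 = 112 = 2^4 · 7.
An element g generates (Z/113Z)^× iff g^(112/q) ≢ 1 (mod 113) for each prime q ∈ {2, 7}.
109^56 ≡ 1 (mod 113)  [q = 2: ≡ 1 ✗]
109^16 ≡ 16 (mod 113)  [q = 7: ≢ 1 ✓]
109^56 ≡ 1 shows ord(109) | 56, strictly less than φ(113); not a primitive root.

No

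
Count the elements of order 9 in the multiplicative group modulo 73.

6

φ(73) = 73 − 1 = 72 = 2^3 · 3^2.
(Z/73Z)^× is cyclic (|G| = 72); a cyclic group of order m has exactly φ(d) elements of each order d | m, and none otherwise.
9 = 3^2 divides 72, and φ(9) = 6.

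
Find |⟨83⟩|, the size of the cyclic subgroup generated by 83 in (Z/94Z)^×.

ord(83) | φ(94) = φ(2)·φ(47) = 1·46 = 46 = 2 · 23.
Divisors of 46: 1, 2, 23, 46.
Test each divisor d:
83^1 ≡ 83 (mod 94)
83^2 ≡ 27 (mod 94)
83^23 ≡ 1 (mod 94) ✓
Hence ord(83) = 23.

23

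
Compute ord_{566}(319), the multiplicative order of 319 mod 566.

141

By Lagrange's theorem, ord_566(319) divides φ(566) = φ(2)·φ(283) = 1·282 = 282 = 2 · 3 · 47.
Divisors of 282: 1, 2, 3, 6, 47, 94, 141, 282.
Check 319^d mod 566 for each divisor in increasing order:
319^1 ≡ 319 (mod 566)
319^2 ≡ 447 (mod 566)
319^3 ≡ 527 (mod 566)
319^6 ≡ 389 (mod 566)
319^47 ≡ 521 (mod 566)
319^94 ≡ 327 (mod 566)
319^141 ≡ 1 (mod 566) ✓
Therefore the multiplicative order of 319 modulo 566 is 141.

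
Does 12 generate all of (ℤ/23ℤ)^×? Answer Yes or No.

φ(23) = 23 − 1 = 22 = 2 · 11.
It suffices to check that the order of 12 is not a proper divisor of 22: compute 12^(22/q) for q ∈ {2, 11}.
12^11 ≡ 1 (mod 23)  [q = 2: ≡ 1 ✗]
12^2 ≡ 6 (mod 23)  [q = 11: ≢ 1 ✓]
Since 12^11 ≡ 1, the order of 12 divides 11 < 22, so 12 is not a primitive root.

No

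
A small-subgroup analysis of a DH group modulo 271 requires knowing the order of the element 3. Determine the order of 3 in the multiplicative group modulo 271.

ord(3) | φ(271) = 271 − 1 = 270 = 2 · 3^3 · 5.
Divisors of 270: 1, 2, 3, 5, 6, 9, 10, 15, 18, 27, 30, 45, 54, 90, 135, 270.
Check 3^d mod 271 for each divisor in increasing order:
3^1 ≡ 3 (mod 271)
3^2 ≡ 9 (mod 271)
3^3 ≡ 27 (mod 271)
3^5 ≡ 243 (mod 271)
3^6 ≡ 187 (mod 271)
3^9 ≡ 171 (mod 271)
3^10 ≡ 242 (mod 271)
3^15 ≡ 270 (mod 271)
3^18 ≡ 244 (mod 271)
3^27 ≡ 261 (mod 271)
3^30 ≡ 1 (mod 271) ✓
Therefore the multiplicative order of 3 modulo 271 is 30.

30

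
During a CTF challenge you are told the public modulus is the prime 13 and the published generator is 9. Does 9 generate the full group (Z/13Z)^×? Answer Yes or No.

φ(13) = 13 − 1 = 12 = 2^2 · 3.
It suffices to check that the order of 9 is not a proper divisor of 12: compute 9^(12/q) for q ∈ {2, 3}.
9^6 ≡ 1 (mod 13)  [q = 2: ≡ 1 ✗]
9^4 ≡ 9 (mod 13)  [q = 3: ≢ 1 ✓]
Since 9^6 ≡ 1, the order of 9 divides 6 < 12, so 9 is not a primitive root.

No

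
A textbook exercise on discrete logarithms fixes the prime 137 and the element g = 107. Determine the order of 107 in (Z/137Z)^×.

68

The order of 107 must divide φ(137) = 137 − 1 = 136 = 2^3 · 17.
Divisors of 136: 1, 2, 4, 8, 17, 34, 68, 136.
Evaluate successive powers at the divisors of 136:
107^1 ≡ 107 (mod 137)
107^2 ≡ 78 (mod 137)
107^4 ≡ 56 (mod 137)
107^8 ≡ 122 (mod 137)
107^17 ≡ 100 (mod 137)
107^34 ≡ 136 (mod 137)
107^68 ≡ 1 (mod 137) ✓
Hence ord(107) = 68.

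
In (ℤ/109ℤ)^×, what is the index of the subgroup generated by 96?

1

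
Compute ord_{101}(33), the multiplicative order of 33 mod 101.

Since 33 ∈ (Z/101Z)^×, its order divides φ(101) = 101 − 1 = 100 = 2^2 · 5^2.
Divisors of 100: 1, 2, 4, 5, 10, 20, 25, 50, 100.
Evaluate successive powers at the divisors of 100:
33^1 ≡ 33 (mod 101)
33^2 ≡ 79 (mod 101)
33^4 ≡ 80 (mod 101)
33^5 ≡ 14 (mod 101)
33^10 ≡ 95 (mod 101)
33^20 ≡ 36 (mod 101)
33^25 ≡ 100 (mod 101)
33^50 ≡ 1 (mod 101) ✓
Hence ord(33) = 50.

50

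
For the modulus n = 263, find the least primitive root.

φ(263) = 263 − 1 = 262 = 2 · 131.
Test candidates g = 2, 3, … against the prime factors q ∈ {2, 131} of φ(263): g is a generator iff g^(262/q) ≢ 1 for every such q.
g = 2: 2^131 ≡ 1 — hits 1, so not a primitive root.
g = 3: 3^131 ≡ 1 — hits 1, so not a primitive root.
g = 4: 4^131 ≡ 1 — hits 1, so not a primitive root.
g = 5: 5^131 ≡ 262; 5^2 ≡ 25 — none is 1, so 5 is a primitive root.
The smallest primitive root modulo 263 is 5.

5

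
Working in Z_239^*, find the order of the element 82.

Since 82 ∈ (Z/239Z)^×, its order divides φ(239) = 239 − 1 = 238 = 2 · 7 · 17.
Divisors of 238: 1, 2, 7, 14, 17, 34, 119, 238.
Evaluate successive powers at the divisors of 238:
82^1 ≡ 82 (mod 239)
82^2 ≡ 32 (mod 239)
82^7 ≡ 138 (mod 239)
82^14 ≡ 163 (mod 239)
82^17 ≡ 141 (mod 239)
82^34 ≡ 44 (mod 239)
82^119 ≡ 238 (mod 239)
82^238 ≡ 1 (mod 239) ✓
Hence ord(82) = 238.

238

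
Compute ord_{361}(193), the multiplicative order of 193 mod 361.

Since 193 ∈ (Z/361Z)^×, its order divides φ(361) = φ(19^2) = 19·(19−1) = 342 = 2 · 3^2 · 19.
Divisors of 342: 1, 2, 3, 6, 9, 18, 19, 38, 57, 114, 171, 342.
Check 193^d mod 361 for each divisor in increasing order:
193^1 ≡ 193 (mod 361)
193^2 ≡ 66 (mod 361)
193^3 ≡ 103 (mod 361)
193^6 ≡ 140 (mod 361)
193^9 ≡ 341 (mod 361)
193^18 ≡ 39 (mod 361)
193^19 ≡ 307 (mod 361)
193^38 ≡ 28 (mod 361)
193^57 ≡ 293 (mod 361)
193^114 ≡ 292 (mod 361)
193^171 ≡ 360 (mod 361)
193^342 ≡ 1 (mod 361) ✓
So ord_361(193) = 342.

342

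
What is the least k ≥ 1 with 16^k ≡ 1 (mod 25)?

ord(16) | φ(25) = φ(5^2) = 5·(5−1) = 20 = 2^2 · 5.
Divisors of 20: 1, 2, 4, 5, 10, 20.
Compute 16^d (mod 25) for the divisors d until we hit 1:
16^1 ≡ 16 (mod 25)
16^2 ≡ 6 (mod 25)
16^4 ≡ 11 (mod 25)
16^5 ≡ 1 (mod 25) ✓
Hence ord(16) = 5.

5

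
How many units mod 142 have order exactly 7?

6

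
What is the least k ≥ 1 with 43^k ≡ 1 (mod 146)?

24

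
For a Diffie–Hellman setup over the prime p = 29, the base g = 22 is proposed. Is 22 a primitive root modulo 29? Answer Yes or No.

No

φ(29) = 29 − 1 = 28 = 2^2 · 7.
22 is a primitive root mod 29 iff 22^(φ(29)/q) ≢ 1 for every prime q | φ(29), i.e. q ∈ {2, 7}.
22^14 ≡ 1 (mod 29)  [q = 2: ≡ 1 ✗]
22^4 ≡ 23 (mod 29)  [q = 7: ≢ 1 ✓]
The check at q = 2 fails, so 22 generates a proper subgroup.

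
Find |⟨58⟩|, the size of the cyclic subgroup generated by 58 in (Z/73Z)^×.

Since 58 ∈ (Z/73Z)^×, its order divides φ(73) = 73 − 1 = 72 = 2^3 · 3^2.
Divisors of 72: 1, 2, 3, 4, 6, 8, 9, 12, 18, 24, 36, 72.
Check 58^d mod 73 for each divisor in increasing order:
58^1 ≡ 58
58^2 ≡ 6
58^3 ≡ 56
58^4 ≡ 36
58^6 ≡ 70
58^8 ≡ 55
58^9 ≡ 51
58^12 ≡ 9
58^18 ≡ 46
58^24 ≡ 8
58^36 ≡ 72
58^72 ≡ 1
Therefore the multiplicative order of 58 modulo 73 is 72.

72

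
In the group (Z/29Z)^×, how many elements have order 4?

2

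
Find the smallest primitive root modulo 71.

7

φ(71) = 71 − 1 = 70 = 2 · 5 · 7.
g is a primitive root iff g^(70/q) ≢ 1 (mod 71) for each prime q ∈ {2, 5, 7}.
g = 2: 2^35 ≡ 1 — hits 1, so not a primitive root.
g = 3: 3^35 ≡ 1 — hits 1, so not a primitive root.
g = 4: 4^35 ≡ 1 — hits 1, so not a primitive root.
g = 5: 5^35 ≡ 1 — hits 1, so not a primitive root.
g = 6: 6^35 ≡ 1 — hits 1, so not a primitive root.
g = 7: 7^35 ≡ 70; 7^14 ≡ 54; 7^10 ≡ 45 — none is 1, so 7 is a primitive root.
Hence the least primitive root of 71 is 7.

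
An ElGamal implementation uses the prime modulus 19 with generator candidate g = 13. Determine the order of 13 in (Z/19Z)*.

18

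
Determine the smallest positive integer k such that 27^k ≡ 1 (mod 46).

Since 27 ∈ (Z/46Z)^×, its order divides φ(46) = φ(2)·φ(23) = 1·22 = 22 = 2 · 11.
Divisors of 22: 1, 2, 11, 22.
Check 27^d mod 46 for each divisor in increasing order:
27^1 ≡ 27 (mod 46)
27^2 ≡ 39 (mod 46)
27^11 ≡ 1 (mod 46) ✓
Hence ord(27) = 11.

11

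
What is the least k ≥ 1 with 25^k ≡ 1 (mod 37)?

18

The order of 25 must divide φ(37) = 37 − 1 = 36 = 2^2 · 3^2.
Divisors of 36: 1, 2, 3, 4, 6, 9, 12, 18, 36.
Test each divisor d:
25^1 ≡ 25 (mod 37)
25^2 ≡ 33 (mod 37)
25^3 ≡ 11 (mod 37)
25^4 ≡ 16 (mod 37)
25^6 ≡ 10 (mod 37)
25^9 ≡ 36 (mod 37)
25^12 ≡ 26 (mod 37)
25^18 ≡ 1 (mod 37) ✓
Therefore the multiplicative order of 25 modulo 37 is 18.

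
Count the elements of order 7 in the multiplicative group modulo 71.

6

φ(71) = 71 − 1 = 70 = 2 · 5 · 7.
In a cyclic group of order 70, there are φ(d) elements of order d for each divisor d of 70, and zero for non-divisors.
7 | 70, and φ(7) = 7 − 1 = 6.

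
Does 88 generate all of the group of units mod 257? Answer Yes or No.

φ(257) = 257 − 1 = 256 = 2^8.
Test 88^(256/q) mod 257 for each prime factor q of 256:
88^128 ≡ 1 (mod 257)  [q = 2: ≡ 1 ✗]
The check at q = 2 fails, so 88 generates a proper subgroup.

No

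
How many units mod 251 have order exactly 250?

100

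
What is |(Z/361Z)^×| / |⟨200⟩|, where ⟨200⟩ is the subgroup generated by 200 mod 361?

Since 200 ∈ (Z/361Z)^×, its order divides φ(361) = φ(19^2) = 19·(19−1) = 342 = 2 · 3^2 · 19.
Divisors of 342: 1, 2, 3, 6, 9, 18, 19, 38, 57, 114, 171, 342.
Test each divisor d:
200^1 ≡ 200
200^2 ≡ 290
200^3 ≡ 240
200^6 ≡ 201
200^9 ≡ 227
200^18 ≡ 267
200^19 ≡ 333
200^38 ≡ 62
200^57 ≡ 69
200^114 ≡ 68
200^171 ≡ 360
200^342 ≡ 1
The order of 200 is 342, so the subgroup it generates has 342 elements.
[(Z/361Z)^× : ⟨200⟩] = 342/342 = 1.

1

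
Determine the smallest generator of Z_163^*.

2

φ(163) = 163 − 1 = 162 = 2 · 3^4.
Test candidates g = 2, 3, … against the prime factors q ∈ {2, 3} of φ(163): g is a generator iff g^(162/q) ≢ 1 for every such q.
g = 2: 2^81 ≡ 162; 2^54 ≡ 104 — none is 1, so 2 is a primitive root.
Hence the least primitive root of 163 is 2.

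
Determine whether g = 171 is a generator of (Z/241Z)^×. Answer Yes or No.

Yes

φ(241) = 241 − 1 = 240 = 2^4 · 3 · 5.
171 is a primitive root mod 241 iff 171^(φ(241)/q) ≢ 1 for every prime q | φ(241), i.e. q ∈ {2, 3, 5}.
171^120 ≡ 240 (mod 241)  [q = 2: ≢ 1 ✓]
171^80 ≡ 225 (mod 241)  [q = 3: ≢ 1 ✓]
171^48 ≡ 98 (mod 241)  [q = 5: ≢ 1 ✓]
All checks pass, so 171 has order 240 and is a primitive root modulo 241.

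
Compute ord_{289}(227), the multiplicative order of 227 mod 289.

By Lagrange's theorem, ord_289(227) divides φ(289) = φ(17^2) = 17·(17−1) = 272 = 2^4 · 17.
Divisors of 272: 1, 2, 4, 8, 16, 17, 34, 68, 136, 272.
Compute 227^d (mod 289) for the divisors d until we hit 1:
227^1 ≡ 227 (mod 289)
227^2 ≡ 87 (mod 289)
227^4 ≡ 55 (mod 289)
227^8 ≡ 135 (mod 289)
227^16 ≡ 18 (mod 289)
227^17 ≡ 40 (mod 289)
227^34 ≡ 155 (mod 289)
227^68 ≡ 38 (mod 289)
227^136 ≡ 288 (mod 289)
227^272 ≡ 1 (mod 289) ✓
The smallest such exponent is 272, so the order of 227 is 272.

272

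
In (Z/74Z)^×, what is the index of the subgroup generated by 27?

Since 27 ∈ (Z/74Z)^×, its order divides φ(74) = φ(2)·φ(37) = 1·36 = 36 = 2^2 · 3^2.
Divisors of 36: 1, 2, 3, 4, 6, 9, 12, 18, 36.
Test each divisor d:
27^1 ≡ 27 (mod 74)
27^2 ≡ 63 (mod 74)
27^3 ≡ 73 (mod 74)
27^4 ≡ 47 (mod 74)
27^6 ≡ 1 (mod 74) ✓
The order of 27 is 6, so the subgroup it generates has 6 elements.
Index = |(Z/74Z)^×| / |⟨27⟩| = 36 / 6 = 6.

6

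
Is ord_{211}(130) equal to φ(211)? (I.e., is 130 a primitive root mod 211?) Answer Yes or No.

Yes

φ(211) = 211 − 1 = 210 = 2 · 3 · 5 · 7.
130 is a primitive root mod 211 iff 130^(φ(211)/q) ≢ 1 for every prime q | φ(211), i.e. q ∈ {2, 3, 5, 7}.
130^105 ≡ 210 (mod 211)  [q = 2: ≢ 1 ✓]
130^70 ≡ 196 (mod 211)  [q = 3: ≢ 1 ✓]
130^42 ≡ 55 (mod 211)  [q = 5: ≢ 1 ✓]
130^30 ≡ 148 (mod 211)  [q = 7: ≢ 1 ✓]
All checks pass, so 130 has order 210 and is a primitive root modulo 211.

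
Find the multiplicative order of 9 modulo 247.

9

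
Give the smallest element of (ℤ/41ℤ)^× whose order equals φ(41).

6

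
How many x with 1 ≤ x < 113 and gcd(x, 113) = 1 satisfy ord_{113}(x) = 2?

1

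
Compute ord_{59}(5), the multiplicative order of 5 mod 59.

29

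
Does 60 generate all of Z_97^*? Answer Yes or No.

φ(97) = 97 − 1 = 96 = 2^5 · 3.
Test 60^(96/q) mod 97 for each prime factor q of 96:
60^48 ≡ 96 (mod 97)  [q = 2: ≢ 1 ✓]
60^32 ≡ 35 (mod 97)  [q = 3: ≢ 1 ✓]
Every test exponent gives a nontrivial residue, hence 60 generates the full group.

Yes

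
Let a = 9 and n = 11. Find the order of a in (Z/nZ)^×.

5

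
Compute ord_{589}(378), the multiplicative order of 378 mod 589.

ord(378) | φ(589) = φ(19·31) = (19−1)·(31−1) = 18·30 = 540 = 2^2 · 3^3 · 5.
Divisors of 540: 1, 2, 3, 4, 5, 6, 9, 10, 12, 15, 18, 20, 27, 30, 36, 45, 54, 60, 90, 108, 135, 180, 270, 540.
Test each divisor d:
378^1 ≡ 378
378^2 ≡ 346
378^3 ≡ 30
378^4 ≡ 149
378^5 ≡ 367
378^6 ≡ 311
378^9 ≡ 495
378^10 ≡ 397
378^12 ≡ 125
378^15 ≡ 216
378^18 ≡ 1
Therefore the multiplicative order of 378 modulo 589 is 18.

18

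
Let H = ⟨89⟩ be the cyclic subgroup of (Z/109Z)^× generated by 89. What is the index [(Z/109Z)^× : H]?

4

By Lagrange's theorem, ord_109(89) divides φ(109) = 109 − 1 = 108 = 2^2 · 3^3.
Divisors of 108: 1, 2, 3, 4, 6, 9, 12, 18, 27, 36, 54, 108.
Evaluate successive powers at the divisors of 108:
89^1 ≡ 89
89^2 ≡ 73
89^3 ≡ 66
89^4 ≡ 97
89^6 ≡ 105
89^9 ≡ 63
89^12 ≡ 16
89^18 ≡ 45
89^27 ≡ 1
So ord_109(89) = 27, hence |⟨89⟩| = 27.
The index is φ(109) / ord(89) = 108 / 27 = 4.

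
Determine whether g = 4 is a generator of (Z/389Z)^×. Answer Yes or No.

No

φ(389) = 389 − 1 = 388 = 2^2 · 97.
An element g generates (Z/389Z)^× iff g^(388/q) ≢ 1 (mod 389) for each prime q ∈ {2, 97}.
4^194 ≡ 1 (mod 389)  [q = 2: ≡ 1 ✗]
4^4 ≡ 256 (mod 389)  [q = 97: ≢ 1 ✓]
Since 4^194 ≡ 1, the order of 4 divides 194 < 388, so 4 is not a primitive root.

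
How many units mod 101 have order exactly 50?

20

φ(101) = 101 − 1 = 100 = 2^2 · 5^2.
Since (Z/101Z)^× is cyclic of order 100, the number of elements of order d is φ(d) when d | 100 and 0 otherwise.
50 = 2 · 5^2 divides 100, and φ(50) = 20.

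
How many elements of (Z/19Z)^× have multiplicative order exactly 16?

0

φ(19) = 19 − 1 = 18 = 2 · 3^2.
(Z/19Z)^× is cyclic (|G| = 18); a cyclic group of order m has exactly φ(d) elements of each order d | m, and none otherwise.
Here 18 is not a multiple of 16, so there are no elements of order 16.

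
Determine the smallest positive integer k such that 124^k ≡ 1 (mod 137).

136

Since 124 ∈ (Z/137Z)^×, its order divides φ(137) = 137 − 1 = 136 = 2^3 · 17.
Divisors of 136: 1, 2, 4, 8, 17, 34, 68, 136.
Test each divisor d:
124^1 ≡ 124 (mod 137)
124^2 ≡ 32 (mod 137)
124^4 ≡ 65 (mod 137)
124^8 ≡ 115 (mod 137)
124^17 ≡ 10 (mod 137)
124^34 ≡ 100 (mod 137)
124^68 ≡ 136 (mod 137)
124^136 ≡ 1 (mod 137) ✓
Therefore the multiplicative order of 124 modulo 137 is 136.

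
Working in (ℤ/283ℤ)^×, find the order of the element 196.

141

The order of 196 must divide φ(283) = 283 − 1 = 282 = 2 · 3 · 47.
Divisors of 282: 1, 2, 3, 6, 47, 94, 141, 282.
Evaluate successive powers at the divisors of 282:
196^1 ≡ 196
196^2 ≡ 211
196^3 ≡ 38
196^6 ≡ 29
196^47 ≡ 44
196^94 ≡ 238
196^141 ≡ 1
Hence ord(196) = 141.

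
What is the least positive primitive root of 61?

φ(61) = 61 − 1 = 60 = 2^2 · 3 · 5.
Test candidates g = 2, 3, … against the prime factors q ∈ {2, 3, 5} of φ(61): g is a generator iff g^(60/q) ≢ 1 for every such q.
g = 2: 2^30 ≡ 60; 2^20 ≡ 47; 2^12 ≡ 9 — none is 1, so 2 is a primitive root.
So 2 is the smallest generator of (Z/61Z)^×.

2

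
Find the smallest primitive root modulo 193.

5

φ(193) = 193 − 1 = 192 = 2^6 · 3.
Test candidates g = 2, 3, … against the prime factors q ∈ {2, 3} of φ(193): g is a generator iff g^(192/q) ≢ 1 for every such q.
g = 2: 2^96 ≡ 1 — hits 1, so not a primitive root.
g = 3: 3^96 ≡ 1 — hits 1, so not a primitive root.
g = 4: 4^96 ≡ 1 — hits 1, so not a primitive root.
g = 5: 5^96 ≡ 192; 5^64 ≡ 84 — none is 1, so 5 is a primitive root.
The smallest primitive root modulo 193 is 5.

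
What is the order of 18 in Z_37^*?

ord(18) | φ(37) = 37 − 1 = 36 = 2^2 · 3^2.
Divisors of 36: 1, 2, 3, 4, 6, 9, 12, 18, 36.
Compute 18^d (mod 37) for the divisors d until we hit 1:
18^1 ≡ 18 (mod 37)
18^2 ≡ 28 (mod 37)
18^3 ≡ 23 (mod 37)
18^4 ≡ 7 (mod 37)
18^6 ≡ 11 (mod 37)
18^9 ≡ 31 (mod 37)
18^12 ≡ 10 (mod 37)
18^18 ≡ 36 (mod 37)
18^36 ≡ 1 (mod 37) ✓
Hence ord(18) = 36.

36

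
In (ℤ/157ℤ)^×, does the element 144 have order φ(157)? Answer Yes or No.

No

φ(157) = 157 − 1 = 156 = 2^2 · 3 · 13.
It suffices to check that the order of 144 is not a proper divisor of 156: compute 144^(156/q) for q ∈ {2, 3, 13}.
144^78 ≡ 1 (mod 157)  [q = 2: ≡ 1 ✗]
144^52 ≡ 144 (mod 157)  [q = 3: ≢ 1 ✓]
144^12 ≡ 1 (mod 157)  [q = 13: ≡ 1 ✗]
Since 144^78 ≡ 1, the order of 144 divides 78 < 156, so 144 is not a primitive root.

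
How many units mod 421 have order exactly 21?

φ(421) = 421 − 1 = 420 = 2^2 · 3 · 5 · 7.
(Z/421Z)^× is cyclic (|G| = 420); a cyclic group of order m has exactly φ(d) elements of each order d | m, and none otherwise.
21 = 3 · 7 divides 420, and φ(21) = 12.

12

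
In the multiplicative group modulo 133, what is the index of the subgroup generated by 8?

18

By Lagrange's theorem, ord_133(8) divides φ(133) = φ(7·19) = (7−1)·(19−1) = 6·18 = 108 = 2^2 · 3^3.
Divisors of 108: 1, 2, 3, 4, 6, 9, 12, 18, 27, 36, 54, 108.
Test each divisor d:
8^1 ≡ 8 (mod 133)
8^2 ≡ 64 (mod 133)
8^3 ≡ 113 (mod 133)
8^4 ≡ 106 (mod 133)
8^6 ≡ 1 (mod 133) ✓
Thus |⟨8⟩| = ord(8) = 6.
[(Z/133Z)^× : ⟨8⟩] = 108/6 = 18.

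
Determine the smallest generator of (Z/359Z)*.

7

φ(359) = 359 − 1 = 358 = 2 · 179.
g is a primitive root iff g^(358/q) ≢ 1 (mod 359) for each prime q ∈ {2, 179}.
g = 2: 2^179 ≡ 1 — hits 1, so not a primitive root.
g = 3: 3^179 ≡ 1 — hits 1, so not a primitive root.
g = 4: 4^179 ≡ 1 — hits 1, so not a primitive root.
g = 5: 5^179 ≡ 1 — hits 1, so not a primitive root.
g = 6: 6^179 ≡ 1 — hits 1, so not a primitive root.
g = 7: 7^179 ≡ 358; 7^2 ≡ 49 — none is 1, so 7 is a primitive root.
The smallest primitive root modulo 359 is 7.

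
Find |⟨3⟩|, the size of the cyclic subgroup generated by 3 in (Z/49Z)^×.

42

Since 3 ∈ (Z/49Z)^×, its order divides φ(49) = φ(7^2) = 7·(7−1) = 42 = 2 · 3 · 7.
Divisors of 42: 1, 2, 3, 6, 7, 14, 21, 42.
Evaluate successive powers at the divisors of 42:
3^1 ≡ 3
3^2 ≡ 9
3^3 ≡ 27
3^6 ≡ 43
3^7 ≡ 31
3^14 ≡ 30
3^21 ≡ 48
3^42 ≡ 1
So ord_49(3) = 42.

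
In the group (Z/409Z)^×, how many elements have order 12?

φ(409) = 409 − 1 = 408 = 2^3 · 3 · 17.
Since (Z/409Z)^× is cyclic of order 408, the number of elements of order d is φ(d) when d | 408 and 0 otherwise.
12 = 2^2 · 3 divides 408, and φ(12) = 4.

4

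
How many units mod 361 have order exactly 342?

φ(361) = φ(19^2) = 19·(19−1) = 342 = 2 · 3^2 · 19.
(Z/361Z)^× is cyclic (|G| = 342); a cyclic group of order m has exactly φ(d) elements of each order d | m, and none otherwise.
342 = 2 · 3^2 · 19 divides 342, and φ(342) = 108.

108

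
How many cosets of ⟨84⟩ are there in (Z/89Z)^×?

2

By Lagrange's theorem, ord_89(84) divides φ(89) = 89 − 1 = 88 = 2^3 · 11.
Divisors of 88: 1, 2, 4, 8, 11, 22, 44, 88.
Evaluate successive powers at the divisors of 88:
84^1 ≡ 84 (mod 89)
84^2 ≡ 25 (mod 89)
84^4 ≡ 2 (mod 89)
84^8 ≡ 4 (mod 89)
84^11 ≡ 34 (mod 89)
84^22 ≡ 88 (mod 89)
84^44 ≡ 1 (mod 89) ✓
So ord_89(84) = 44, hence |⟨84⟩| = 44.
[(Z/89Z)^× : ⟨84⟩] = 88/44 = 2.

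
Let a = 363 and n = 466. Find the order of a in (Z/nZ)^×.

232

ord(363) | φ(466) = φ(2)·φ(233) = 1·232 = 232 = 2^3 · 29.
Divisors of 232: 1, 2, 4, 8, 29, 58, 116, 232.
Test each divisor d:
363^1 ≡ 363 (mod 466)
363^2 ≡ 357 (mod 466)
363^4 ≡ 231 (mod 466)
363^8 ≡ 237 (mod 466)
363^29 ≡ 369 (mod 466)
363^58 ≡ 89 (mod 466)
363^116 ≡ 465 (mod 466)
363^232 ≡ 1 (mod 466) ✓
Hence ord(363) = 232.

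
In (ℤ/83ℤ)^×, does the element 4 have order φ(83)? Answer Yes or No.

φ(83) = 83 − 1 = 82 = 2 · 41.
It suffices to check that the order of 4 is not a proper divisor of 82: compute 4^(82/q) for q ∈ {2, 41}.
4^41 ≡ 1 (mod 83)  [q = 2: ≡ 1 ✗]
4^2 ≡ 16 (mod 83)  [q = 41: ≢ 1 ✓]
Since 4^41 ≡ 1, the order of 4 divides 41 < 82, so 4 is not a primitive root.

No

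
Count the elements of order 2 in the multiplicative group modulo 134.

φ(134) = φ(2)·φ(67) = 1·66 = 66 = 2 · 3 · 11.
Since (Z/134Z)^× is cyclic of order 66, the number of elements of order d is φ(d) when d | 66 and 0 otherwise.
2 | 66, and φ(2) = 2 − 1 = 1.

1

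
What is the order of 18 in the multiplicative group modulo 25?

4

By Lagrange's theorem, ord_25(18) divides φ(25) = φ(5^2) = 5·(5−1) = 20 = 2^2 · 5.
Divisors of 20: 1, 2, 4, 5, 10, 20.
Test each divisor d:
18^1 ≡ 18 (mod 25)
18^2 ≡ 24 (mod 25)
18^4 ≡ 1 (mod 25) ✓
So ord_25(18) = 4.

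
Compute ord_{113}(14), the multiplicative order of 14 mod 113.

By Lagrange's theorem, ord_113(14) divides φ(113) = 113 − 1 = 112 = 2^4 · 7.
Divisors of 112: 1, 2, 4, 7, 8, 14, 16, 28, 56, 112.
Evaluate successive powers at the divisors of 112:
14^1 ≡ 14
14^2 ≡ 83
14^4 ≡ 109
14^7 ≡ 98
14^8 ≡ 16
14^14 ≡ 112
14^16 ≡ 30
14^28 ≡ 1
So ord_113(14) = 28.

28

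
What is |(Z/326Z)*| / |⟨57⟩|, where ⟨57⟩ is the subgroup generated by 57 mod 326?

2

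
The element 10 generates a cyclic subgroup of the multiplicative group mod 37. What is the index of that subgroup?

12

ord(10) | φ(37) = 37 − 1 = 36 = 2^2 · 3^2.
Divisors of 36: 1, 2, 3, 4, 6, 9, 12, 18, 36.
Evaluate successive powers at the divisors of 36:
10^1 ≡ 10 (mod 37)
10^2 ≡ 26 (mod 37)
10^3 ≡ 1 (mod 37) ✓
The order of 10 is 3, so the subgroup it generates has 3 elements.
The index is φ(37) / ord(10) = 36 / 3 = 12.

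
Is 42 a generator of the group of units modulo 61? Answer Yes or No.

No

φ(61) = 61 − 1 = 60 = 2^2 · 3 · 5.
42 is a primitive root mod 61 iff 42^(φ(61)/q) ≢ 1 for every prime q | φ(61), i.e. q ∈ {2, 3, 5}.
42^30 ≡ 1 (mod 61)  [q = 2: ≡ 1 ✗]
42^20 ≡ 13 (mod 61)  [q = 3: ≢ 1 ✓]
42^12 ≡ 9 (mod 61)  [q = 5: ≢ 1 ✓]
The check at q = 2 fails, so 42 generates a proper subgroup.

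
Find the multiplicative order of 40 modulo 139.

138

ord(40) | φ(139) = 139 − 1 = 138 = 2 · 3 · 23.
Divisors of 138: 1, 2, 3, 6, 23, 46, 69, 138.
Check 40^d mod 139 for each divisor in increasing order:
40^1 ≡ 40
40^2 ≡ 71
40^3 ≡ 60
40^6 ≡ 125
40^23 ≡ 43
40^46 ≡ 42
40^69 ≡ 138
40^138 ≡ 1
Therefore the multiplicative order of 40 modulo 139 is 138.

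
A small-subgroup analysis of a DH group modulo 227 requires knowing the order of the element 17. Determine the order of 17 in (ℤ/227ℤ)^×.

226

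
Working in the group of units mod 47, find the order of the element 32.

23

By Lagrange's theorem, ord_47(32) divides φ(47) = 47 − 1 = 46 = 2 · 23.
Divisors of 46: 1, 2, 23, 46.
Evaluate successive powers at the divisors of 46:
32^1 ≡ 32 (mod 47)
32^2 ≡ 37 (mod 47)
32^23 ≡ 1 (mod 47) ✓
Hence ord(32) = 23.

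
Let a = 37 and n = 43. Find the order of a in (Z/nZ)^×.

6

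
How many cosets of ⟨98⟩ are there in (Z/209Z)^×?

The order of 98 must divide φ(209) = φ(11·19) = (11−1)·(19−1) = 10·18 = 180 = 2^2 · 3^2 · 5.
Divisors of 180: 1, 2, 3, 4, 5, 6, 9, 10, 12, 15, 18, 20, 30, 36, 45, 60, 90, 180.
Evaluate successive powers at the divisors of 180:
98^1 ≡ 98 (mod 209)
98^2 ≡ 199 (mod 209)
98^3 ≡ 65 (mod 209)
98^4 ≡ 100 (mod 209)
98^5 ≡ 186 (mod 209)
98^6 ≡ 45 (mod 209)
98^9 ≡ 208 (mod 209)
98^10 ≡ 111 (mod 209)
98^12 ≡ 144 (mod 209)
98^15 ≡ 164 (mod 209)
98^18 ≡ 1 (mod 209) ✓
So ord_209(98) = 18, hence |⟨98⟩| = 18.
[(Z/209Z)^× : ⟨98⟩] = 180/18 = 10.

10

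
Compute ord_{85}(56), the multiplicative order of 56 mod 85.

By Lagrange's theorem, ord_85(56) divides φ(85) = φ(5·17) = (5−1)·(17−1) = 4·16 = 64 = 2^6.
Divisors of 64: 1, 2, 4, 8, 16, 32, 64.
Check 56^d mod 85 for each divisor in increasing order:
56^1 ≡ 56 (mod 85)
56^2 ≡ 76 (mod 85)
56^4 ≡ 81 (mod 85)
56^8 ≡ 16 (mod 85)
56^16 ≡ 1 (mod 85) ✓
Therefore the multiplicative order of 56 modulo 85 is 16.

16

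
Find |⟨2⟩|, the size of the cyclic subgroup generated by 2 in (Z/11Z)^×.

Since 2 ∈ (Z/11Z)^×, its order divides φ(11) = 11 − 1 = 10 = 2 · 5.
Divisors of 10: 1, 2, 5, 10.
Compute 2^d (mod 11) for the divisors d until we hit 1:
2^1 ≡ 2
2^2 ≡ 4
2^5 ≡ 10
2^10 ≡ 1
Therefore the multiplicative order of 2 modulo 11 is 10.

10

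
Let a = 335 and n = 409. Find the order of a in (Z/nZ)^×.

408

The order of 335 must divide φ(409) = 409 − 1 = 408 = 2^3 · 3 · 17.
Divisors of 408: 1, 2, 3, 4, 6, 8, 12, 17, 24, 34, 51, 68, 102, 136, 204, 408.
Check 335^d mod 409 for each divisor in increasing order:
335^1 ≡ 335 (mod 409)
335^2 ≡ 159 (mod 409)
335^3 ≡ 95 (mod 409)
335^4 ≡ 332 (mod 409)
335^6 ≡ 27 (mod 409)
335^8 ≡ 203 (mod 409)
335^12 ≡ 320 (mod 409)
335^17 ≡ 38 (mod 409)
335^24 ≡ 150 (mod 409)
335^34 ≡ 217 (mod 409)
335^51 ≡ 66 (mod 409)
335^68 ≡ 54 (mod 409)
335^102 ≡ 266 (mod 409)
335^136 ≡ 53 (mod 409)
335^204 ≡ 408 (mod 409)
335^408 ≡ 1 (mod 409) ✓
Hence ord(335) = 408.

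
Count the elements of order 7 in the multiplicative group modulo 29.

6

φ(29) = 29 − 1 = 28 = 2^2 · 7.
Since (Z/29Z)^× is cyclic of order 28, the number of elements of order d is φ(d) when d | 28 and 0 otherwise.
7 | 28, and φ(7) = 7 − 1 = 6.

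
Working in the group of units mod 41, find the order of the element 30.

40

ord(30) | φ(41) = 41 − 1 = 40 = 2^3 · 5.
Divisors of 40: 1, 2, 4, 5, 8, 10, 20, 40.
Evaluate successive powers at the divisors of 40:
30^1 ≡ 30 (mod 41)
30^2 ≡ 39 (mod 41)
30^4 ≡ 4 (mod 41)
30^5 ≡ 38 (mod 41)
30^8 ≡ 16 (mod 41)
30^10 ≡ 9 (mod 41)
30^20 ≡ 40 (mod 41)
30^40 ≡ 1 (mod 41) ✓
So ord_41(30) = 40.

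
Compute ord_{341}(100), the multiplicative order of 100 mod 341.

15

The order of 100 must divide φ(341) = φ(11·31) = (11−1)·(31−1) = 10·30 = 300 = 2^2 · 3 · 5^2.
Divisors of 300: 1, 2, 3, 4, 5, 6, 10, 12, 15, 20, 25, 30, 50, 60, 75, 100, 150, 300.
Compute 100^d (mod 341) for the divisors d until we hit 1:
100^1 ≡ 100 (mod 341)
100^2 ≡ 111 (mod 341)
100^3 ≡ 188 (mod 341)
100^4 ≡ 45 (mod 341)
100^5 ≡ 67 (mod 341)
100^6 ≡ 221 (mod 341)
100^10 ≡ 56 (mod 341)
100^12 ≡ 78 (mod 341)
100^15 ≡ 1 (mod 341) ✓
Hence ord(100) = 15.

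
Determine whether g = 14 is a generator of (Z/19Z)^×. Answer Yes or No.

Yes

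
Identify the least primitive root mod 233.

φ(233) = 233 − 1 = 232 = 2^3 · 29.
g is a primitive root iff g^(232/q) ≢ 1 (mod 233) for each prime q ∈ {2, 29}.
g = 2: 2^116 ≡ 1 — hits 1, so not a primitive root.
g = 3: 3^116 ≡ 232; 3^8 ≡ 37 — none is 1, so 3 is a primitive root.
The smallest primitive root modulo 233 is 3.

3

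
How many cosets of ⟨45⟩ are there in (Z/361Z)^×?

The order of 45 must divide φ(361) = φ(19^2) = 19·(19−1) = 342 = 2 · 3^2 · 19.
Divisors of 342: 1, 2, 3, 6, 9, 18, 19, 38, 57, 114, 171, 342.
Check 45^d mod 361 for each divisor in increasing order:
45^1 ≡ 45 (mod 361)
45^2 ≡ 220 (mod 361)
45^3 ≡ 153 (mod 361)
45^6 ≡ 305 (mod 361)
45^9 ≡ 96 (mod 361)
45^18 ≡ 191 (mod 361)
45^19 ≡ 292 (mod 361)
45^38 ≡ 68 (mod 361)
45^57 ≡ 1 (mod 361) ✓
So ord_361(45) = 57, hence |⟨45⟩| = 57.
Index = |(Z/361Z)^×| / |⟨45⟩| = 342 / 57 = 6.

6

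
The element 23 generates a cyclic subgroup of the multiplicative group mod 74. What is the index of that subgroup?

3

The order of 23 must divide φ(74) = φ(2)·φ(37) = 1·36 = 36 = 2^2 · 3^2.
Divisors of 36: 1, 2, 3, 4, 6, 9, 12, 18, 36.
Evaluate successive powers at the divisors of 36:
23^1 ≡ 23
23^2 ≡ 11
23^3 ≡ 31
23^4 ≡ 47
23^6 ≡ 73
23^9 ≡ 43
23^12 ≡ 1
So ord_74(23) = 12, hence |⟨23⟩| = 12.
[(Z/74Z)^× : ⟨23⟩] = 36/12 = 3.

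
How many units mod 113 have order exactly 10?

0

φ(113) = 113 − 1 = 112 = 2^4 · 7.
In a cyclic group of order 112, there are φ(d) elements of order d for each divisor d of 112, and zero for non-divisors.
Since 10 ∤ 112, the count is 0.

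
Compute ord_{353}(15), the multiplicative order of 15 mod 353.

176

By Lagrange's theorem, ord_353(15) divides φ(353) = 353 − 1 = 352 = 2^5 · 11.
Divisors of 352: 1, 2, 4, 8, 11, 16, 22, 32, 44, 88, 176, 352.
Compute 15^d (mod 353) for the divisors d until we hit 1:
15^1 ≡ 15 (mod 353)
15^2 ≡ 225 (mod 353)
15^4 ≡ 146 (mod 353)
15^8 ≡ 136 (mod 353)
15^11 ≡ 100 (mod 353)
15^16 ≡ 140 (mod 353)
15^22 ≡ 116 (mod 353)
15^32 ≡ 185 (mod 353)
15^44 ≡ 42 (mod 353)
15^88 ≡ 352 (mod 353)
15^176 ≡ 1 (mod 353) ✓
Therefore the multiplicative order of 15 modulo 353 is 176.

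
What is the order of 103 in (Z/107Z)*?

106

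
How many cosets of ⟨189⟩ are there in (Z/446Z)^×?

Since 189 ∈ (Z/446Z)^×, its order divides φ(446) = φ(2)·φ(223) = 1·222 = 222 = 2 · 3 · 37.
Divisors of 222: 1, 2, 3, 6, 37, 74, 111, 222.
Check 189^d mod 446 for each divisor in increasing order:
189^1 ≡ 189 (mod 446)
189^2 ≡ 41 (mod 446)
189^3 ≡ 167 (mod 446)
189^6 ≡ 237 (mod 446)
189^37 ≡ 445 (mod 446)
189^74 ≡ 1 (mod 446) ✓
So ord_446(189) = 74, hence |⟨189⟩| = 74.
Index = |(Z/446Z)^×| / |⟨189⟩| = 222 / 74 = 3.

3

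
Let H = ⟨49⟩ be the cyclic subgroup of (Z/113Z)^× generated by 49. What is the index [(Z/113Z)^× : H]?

16

ord(49) | φ(113) = 113 − 1 = 112 = 2^4 · 7.
Divisors of 112: 1, 2, 4, 7, 8, 14, 16, 28, 56, 112.
Test each divisor d:
49^1 ≡ 49 (mod 113)
49^2 ≡ 28 (mod 113)
49^4 ≡ 106 (mod 113)
49^7 ≡ 1 (mod 113) ✓
The order of 49 is 7, so the subgroup it generates has 7 elements.
Index = |(Z/113Z)^×| / |⟨49⟩| = 112 / 7 = 16.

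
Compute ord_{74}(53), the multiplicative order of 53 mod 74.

9

Since 53 ∈ (Z/74Z)^×, its order divides φ(74) = φ(2)·φ(37) = 1·36 = 36 = 2^2 · 3^2.
Divisors of 36: 1, 2, 3, 4, 6, 9, 12, 18, 36.
Compute 53^d (mod 74) for the divisors d until we hit 1:
53^1 ≡ 53 (mod 74)
53^2 ≡ 71 (mod 74)
53^3 ≡ 63 (mod 74)
53^4 ≡ 9 (mod 74)
53^6 ≡ 47 (mod 74)
53^9 ≡ 1 (mod 74) ✓
Therefore the multiplicative order of 53 modulo 74 is 9.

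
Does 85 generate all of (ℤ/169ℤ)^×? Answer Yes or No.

Yes

φ(169) = φ(13^2) = 13·(13−1) = 156 = 2^2 · 3 · 13.
Test 85^(156/q) mod 169 for each prime factor q of 156:
85^78 ≡ 168 (mod 169)  [q = 2: ≢ 1 ✓]
85^52 ≡ 22 (mod 169)  [q = 3: ≢ 1 ✓]
85^12 ≡ 131 (mod 169)  [q = 13: ≢ 1 ✓]
None equal 1, so ord_169(85) = 156: 85 is a primitive root.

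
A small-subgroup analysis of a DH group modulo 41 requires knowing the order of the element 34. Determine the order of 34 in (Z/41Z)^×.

40

ord(34) | φ(41) = 41 − 1 = 40 = 2^3 · 5.
Divisors of 40: 1, 2, 4, 5, 8, 10, 20, 40.
Compute 34^d (mod 41) for the divisors d until we hit 1:
34^1 ≡ 34
34^2 ≡ 8
34^4 ≡ 23
34^5 ≡ 3
34^8 ≡ 37
34^10 ≡ 9
34^20 ≡ 40
34^40 ≡ 1
So ord_41(34) = 40.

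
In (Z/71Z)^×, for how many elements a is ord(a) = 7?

6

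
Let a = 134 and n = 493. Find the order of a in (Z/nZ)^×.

By Lagrange's theorem, ord_493(134) divides φ(493) = φ(17·29) = (17−1)·(29−1) = 16·28 = 448 = 2^6 · 7.
Divisors of 448: 1, 2, 4, 7, 8, 14, 16, 28, 32, 56, 64, 112, 224, 448.
Compute 134^d (mod 493) for the divisors d until we hit 1:
134^1 ≡ 134 (mod 493)
134^2 ≡ 208 (mod 493)
134^4 ≡ 373 (mod 493)
134^7 ≡ 365 (mod 493)
134^8 ≡ 103 (mod 493)
134^14 ≡ 115 (mod 493)
134^16 ≡ 256 (mod 493)
134^28 ≡ 407 (mod 493)
134^32 ≡ 460 (mod 493)
134^56 ≡ 1 (mod 493) ✓
Therefore the multiplicative order of 134 modulo 493 is 56.

56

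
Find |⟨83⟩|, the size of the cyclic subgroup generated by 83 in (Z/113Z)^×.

ord(83) | φ(113) = 113 − 1 = 112 = 2^4 · 7.
Divisors of 112: 1, 2, 4, 7, 8, 14, 16, 28, 56, 112.
Compute 83^d (mod 113) for the divisors d until we hit 1:
83^1 ≡ 83 (mod 113)
83^2 ≡ 109 (mod 113)
83^4 ≡ 16 (mod 113)
83^7 ≡ 112 (mod 113)
83^8 ≡ 30 (mod 113)
83^14 ≡ 1 (mod 113) ✓
Hence ord(83) = 14.

14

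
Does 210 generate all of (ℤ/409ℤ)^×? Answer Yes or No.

Yes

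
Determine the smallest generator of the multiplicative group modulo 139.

2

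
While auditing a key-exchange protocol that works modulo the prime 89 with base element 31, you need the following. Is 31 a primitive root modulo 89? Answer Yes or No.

φ(89) = 89 − 1 = 88 = 2^3 · 11.
31 is a primitive root mod 89 iff 31^(φ(89)/q) ≢ 1 for every prime q | φ(89), i.e. q ∈ {2, 11}.
31^44 ≡ 88 (mod 89)  [q = 2: ≢ 1 ✓]
31^8 ≡ 45 (mod 89)  [q = 11: ≢ 1 ✓]
Every test exponent gives a nontrivial residue, hence 31 generates the full group.

Yes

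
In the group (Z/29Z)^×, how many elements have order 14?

6

φ(29) = 29 − 1 = 28 = 2^2 · 7.
Since (Z/29Z)^× is cyclic of order 28, the number of elements of order d is φ(d) when d | 28 and 0 otherwise.
14 = 2 · 7 divides 28, and φ(14) = 6.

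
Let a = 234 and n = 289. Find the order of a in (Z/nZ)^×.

The order of 234 must divide φ(289) = φ(17^2) = 17·(17−1) = 272 = 2^4 · 17.
Divisors of 272: 1, 2, 4, 8, 16, 17, 34, 68, 136, 272.
Test each divisor d:
234^1 ≡ 234 (mod 289)
234^2 ≡ 135 (mod 289)
234^4 ≡ 18 (mod 289)
234^8 ≡ 35 (mod 289)
234^16 ≡ 69 (mod 289)
234^17 ≡ 251 (mod 289)
234^34 ≡ 288 (mod 289)
234^68 ≡ 1 (mod 289) ✓
Therefore the multiplicative order of 234 modulo 289 is 68.

68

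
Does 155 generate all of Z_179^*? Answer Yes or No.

φ(179) = 179 − 1 = 178 = 2 · 89.
An element g generates (Z/179Z)^× iff g^(178/q) ≢ 1 (mod 179) for each prime q ∈ {2, 89}.
155^89 ≡ 1 (mod 179)  [q = 2: ≡ 1 ✗]
155^2 ≡ 39 (mod 179)  [q = 89: ≢ 1 ✓]
Since 155^89 ≡ 1, the order of 155 divides 89 < 178, so 155 is not a primitive root.

No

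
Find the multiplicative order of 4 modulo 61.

30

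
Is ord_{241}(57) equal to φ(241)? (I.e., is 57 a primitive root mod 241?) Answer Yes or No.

No

φ(241) = 241 − 1 = 240 = 2^4 · 3 · 5.
An element g generates (Z/241Z)^× iff g^(240/q) ≢ 1 (mod 241) for each prime q ∈ {2, 3, 5}.
57^120 ≡ 240 (mod 241)  [q = 2: ≢ 1 ✓]
57^80 ≡ 1 (mod 241)  [q = 3: ≡ 1 ✗]
57^48 ≡ 87 (mod 241)  [q = 5: ≢ 1 ✓]
The check at q = 3 fails, so 57 generates a proper subgroup.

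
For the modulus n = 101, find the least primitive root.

2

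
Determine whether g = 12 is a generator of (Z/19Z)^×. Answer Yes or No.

φ(19) = 19 − 1 = 18 = 2 · 3^2.
Test 12^(18/q) mod 19 for each prime factor q of 18:
12^9 ≡ 18 (mod 19)  [q = 2: ≢ 1 ✓]
12^6 ≡ 1 (mod 19)  [q = 3: ≡ 1 ✗]
The check at q = 3 fails, so 12 generates a proper subgroup.

No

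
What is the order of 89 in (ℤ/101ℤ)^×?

100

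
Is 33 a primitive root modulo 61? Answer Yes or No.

No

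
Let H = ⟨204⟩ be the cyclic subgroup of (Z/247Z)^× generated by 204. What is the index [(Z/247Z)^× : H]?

By Lagrange's theorem, ord_247(204) divides φ(247) = φ(13·19) = (13−1)·(19−1) = 12·18 = 216 = 2^3 · 3^3.
Divisors of 216: 1, 2, 3, 4, 6, 8, 9, 12, 18, 24, 27, 36, 54, 72, 108, 216.
Evaluate successive powers at the divisors of 216:
204^1 ≡ 204 (mod 247)
204^2 ≡ 120 (mod 247)
204^3 ≡ 27 (mod 247)
204^4 ≡ 74 (mod 247)
204^6 ≡ 235 (mod 247)
204^8 ≡ 42 (mod 247)
204^9 ≡ 170 (mod 247)
204^12 ≡ 144 (mod 247)
204^18 ≡ 1 (mod 247) ✓
So ord_247(204) = 18, hence |⟨204⟩| = 18.
The index is φ(247) / ord(204) = 216 / 18 = 12.

12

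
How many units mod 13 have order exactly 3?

2

φ(13) = 13 − 1 = 12 = 2^2 · 3.
(Z/13Z)^× is cyclic (|G| = 12); a cyclic group of order m has exactly φ(d) elements of each order d | m, and none otherwise.
3 | 12, and φ(3) = 3 − 1 = 2.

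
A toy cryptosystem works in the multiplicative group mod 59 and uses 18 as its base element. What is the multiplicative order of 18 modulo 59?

Since 18 ∈ (Z/59Z)^×, its order divides φ(59) = 59 − 1 = 58 = 2 · 29.
Divisors of 58: 1, 2, 29, 58.
Test each divisor d:
18^1 ≡ 18
18^2 ≡ 29
18^29 ≡ 58
18^58 ≡ 1
The smallest such exponent is 58, so the order of 18 is 58.

58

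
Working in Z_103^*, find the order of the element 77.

102

By Lagrange's theorem, ord_103(77) divides φ(103) = 103 − 1 = 102 = 2 · 3 · 17.
Divisors of 102: 1, 2, 3, 6, 17, 34, 51, 102.
Check 77^d mod 103 for each divisor in increasing order:
77^1 ≡ 77
77^2 ≡ 58
77^3 ≡ 37
77^6 ≡ 30
77^17 ≡ 47
77^34 ≡ 46
77^51 ≡ 102
77^102 ≡ 1
So ord_103(77) = 102.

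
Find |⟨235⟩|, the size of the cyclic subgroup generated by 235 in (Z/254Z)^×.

6

Since 235 ∈ (Z/254Z)^×, its order divides φ(254) = φ(2)·φ(127) = 1·126 = 126 = 2 · 3^2 · 7.
Divisors of 126: 1, 2, 3, 6, 7, 9, 14, 18, 21, 42, 63, 126.
Compute 235^d (mod 254) for the divisors d until we hit 1:
235^1 ≡ 235
235^2 ≡ 107
235^3 ≡ 253
235^6 ≡ 1
The smallest such exponent is 6, so the order of 235 is 6.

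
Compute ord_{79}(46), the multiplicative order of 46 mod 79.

13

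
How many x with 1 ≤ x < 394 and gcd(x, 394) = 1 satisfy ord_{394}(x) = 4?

2

φ(394) = φ(2)·φ(197) = 1·196 = 196 = 2^2 · 7^2.
Since (Z/394Z)^× is cyclic of order 196, the number of elements of order d is φ(d) when d | 196 and 0 otherwise.
4 = 2^2 divides 196, and φ(4) = 2.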